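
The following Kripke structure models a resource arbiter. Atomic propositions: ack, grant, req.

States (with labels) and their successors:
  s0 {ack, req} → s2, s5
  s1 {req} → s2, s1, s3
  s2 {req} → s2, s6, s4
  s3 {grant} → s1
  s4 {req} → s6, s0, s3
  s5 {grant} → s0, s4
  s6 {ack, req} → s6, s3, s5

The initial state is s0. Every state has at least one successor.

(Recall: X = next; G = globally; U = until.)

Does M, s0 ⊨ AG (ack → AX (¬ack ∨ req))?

Satisfied

States satisfying ack → AX (¬ack ∨ req): {s0, s1, s2, s3, s4, s5, s6}.
States satisfying AG (ack → AX (¬ack ∨ req)): {s0, s1, s2, s3, s4, s5, s6}.
Every state reachable from s0 satisfies ack → AX (¬ack ∨ req).
s0 ∈ Sat(AG (ack → AX (¬ack ∨ req))).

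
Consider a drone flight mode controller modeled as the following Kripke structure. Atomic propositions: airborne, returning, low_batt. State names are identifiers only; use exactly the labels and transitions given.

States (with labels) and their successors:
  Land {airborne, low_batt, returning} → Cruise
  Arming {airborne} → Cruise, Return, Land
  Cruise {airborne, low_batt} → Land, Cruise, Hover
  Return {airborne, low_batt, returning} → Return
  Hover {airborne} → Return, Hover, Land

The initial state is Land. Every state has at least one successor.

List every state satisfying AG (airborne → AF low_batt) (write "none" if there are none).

States satisfying airborne → AF low_batt: {Land, Arming, Cruise, Return}.
States satisfying AG (airborne → AF low_batt): {Return}.

{Return}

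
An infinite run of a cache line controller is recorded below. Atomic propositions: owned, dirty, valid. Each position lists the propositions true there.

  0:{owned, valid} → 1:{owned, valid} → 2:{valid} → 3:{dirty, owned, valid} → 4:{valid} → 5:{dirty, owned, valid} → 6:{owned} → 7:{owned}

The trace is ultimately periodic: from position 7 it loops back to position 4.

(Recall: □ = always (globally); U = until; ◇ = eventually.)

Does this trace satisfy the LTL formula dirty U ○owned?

Yes

Walking from position 0: ○owned first holds at position 0, and dirty holds at every earlier position along the way, so dirty U ○owned holds.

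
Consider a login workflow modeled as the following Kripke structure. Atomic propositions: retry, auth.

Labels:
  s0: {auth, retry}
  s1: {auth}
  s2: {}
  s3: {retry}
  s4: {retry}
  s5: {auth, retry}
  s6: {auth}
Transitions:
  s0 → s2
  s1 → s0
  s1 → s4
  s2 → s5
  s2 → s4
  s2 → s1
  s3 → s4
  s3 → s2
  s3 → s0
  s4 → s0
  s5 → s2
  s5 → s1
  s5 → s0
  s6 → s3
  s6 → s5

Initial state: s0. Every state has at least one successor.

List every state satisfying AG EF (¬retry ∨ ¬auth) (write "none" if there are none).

{s0, s1, s2, s3, s4, s5, s6}

States satisfying EF (¬retry ∨ ¬auth): {s0, s1, s2, s3, s4, s5, s6}.
States satisfying AG EF (¬retry ∨ ¬auth): {s0, s1, s2, s3, s4, s5, s6}.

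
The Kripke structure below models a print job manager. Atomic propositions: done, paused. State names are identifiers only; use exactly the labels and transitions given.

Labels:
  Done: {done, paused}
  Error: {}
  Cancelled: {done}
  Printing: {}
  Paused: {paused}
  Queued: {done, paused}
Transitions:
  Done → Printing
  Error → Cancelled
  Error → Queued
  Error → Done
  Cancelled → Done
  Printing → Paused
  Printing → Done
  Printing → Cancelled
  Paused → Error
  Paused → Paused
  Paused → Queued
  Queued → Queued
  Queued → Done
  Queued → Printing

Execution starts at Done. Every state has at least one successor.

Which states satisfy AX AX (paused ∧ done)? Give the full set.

States satisfying AX (paused ∧ done): {Cancelled}.
States satisfying AX AX (paused ∧ done): ∅.

none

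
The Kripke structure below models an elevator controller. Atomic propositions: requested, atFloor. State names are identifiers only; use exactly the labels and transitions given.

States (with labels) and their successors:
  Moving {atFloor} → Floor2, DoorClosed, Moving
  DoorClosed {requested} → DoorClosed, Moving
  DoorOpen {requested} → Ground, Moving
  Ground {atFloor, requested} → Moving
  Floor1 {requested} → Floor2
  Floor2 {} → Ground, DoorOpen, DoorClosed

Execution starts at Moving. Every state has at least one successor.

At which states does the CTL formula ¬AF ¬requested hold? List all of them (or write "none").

States satisfying ¬requested: {Moving, Floor2}.
States satisfying AF ¬requested: {Moving, DoorOpen, Ground, Floor1, Floor2}.
States satisfying ¬AF ¬requested: {DoorClosed}.

{DoorClosed}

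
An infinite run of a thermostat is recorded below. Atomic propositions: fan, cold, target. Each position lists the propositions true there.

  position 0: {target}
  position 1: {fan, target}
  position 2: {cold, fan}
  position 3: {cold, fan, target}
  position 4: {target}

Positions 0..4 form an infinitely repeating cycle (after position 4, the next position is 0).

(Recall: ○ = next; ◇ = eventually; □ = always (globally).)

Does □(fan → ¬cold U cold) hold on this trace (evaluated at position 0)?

Satisfied

fan → ¬cold U cold holds at every position 0..4, and those are all positions ever visited, so □(fan → ¬cold U cold) holds.
Positions where fan holds: 1, 2, 3.
Check ¬cold U cold at each: 1→ok, 2→ok, 3→ok.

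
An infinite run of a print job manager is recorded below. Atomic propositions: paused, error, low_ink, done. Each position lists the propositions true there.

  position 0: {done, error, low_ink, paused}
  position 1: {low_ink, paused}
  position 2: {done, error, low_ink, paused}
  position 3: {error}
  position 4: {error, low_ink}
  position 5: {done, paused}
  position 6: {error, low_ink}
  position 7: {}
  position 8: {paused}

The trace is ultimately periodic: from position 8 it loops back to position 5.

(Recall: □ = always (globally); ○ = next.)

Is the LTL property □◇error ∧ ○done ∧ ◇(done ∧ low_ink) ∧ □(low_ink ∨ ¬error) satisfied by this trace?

At position 0: □◇error ∧ ○done is false; ◇(done ∧ low_ink) ∧ □(low_ink ∨ ¬error) is false; so □◇error ∧ ○done ∧ ◇(done ∧ low_ink) ∧ □(low_ink ∨ ¬error) is false.

Violated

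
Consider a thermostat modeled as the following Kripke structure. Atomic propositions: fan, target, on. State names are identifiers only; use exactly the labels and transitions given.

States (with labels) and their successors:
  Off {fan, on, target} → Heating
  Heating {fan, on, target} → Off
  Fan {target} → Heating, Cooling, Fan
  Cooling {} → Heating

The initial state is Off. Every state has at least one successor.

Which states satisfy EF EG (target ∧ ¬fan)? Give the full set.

{Fan}

States satisfying EG (target ∧ ¬fan): {Fan}.
States satisfying EF EG (target ∧ ¬fan): {Fan}.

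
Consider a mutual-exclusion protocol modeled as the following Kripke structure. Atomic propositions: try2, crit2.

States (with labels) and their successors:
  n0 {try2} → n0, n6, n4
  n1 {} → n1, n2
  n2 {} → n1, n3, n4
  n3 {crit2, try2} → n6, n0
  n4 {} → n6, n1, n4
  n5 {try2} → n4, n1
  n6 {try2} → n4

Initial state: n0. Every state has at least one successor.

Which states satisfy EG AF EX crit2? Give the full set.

none

States satisfying AF EX crit2: {n2}.
States satisfying EG AF EX crit2: ∅.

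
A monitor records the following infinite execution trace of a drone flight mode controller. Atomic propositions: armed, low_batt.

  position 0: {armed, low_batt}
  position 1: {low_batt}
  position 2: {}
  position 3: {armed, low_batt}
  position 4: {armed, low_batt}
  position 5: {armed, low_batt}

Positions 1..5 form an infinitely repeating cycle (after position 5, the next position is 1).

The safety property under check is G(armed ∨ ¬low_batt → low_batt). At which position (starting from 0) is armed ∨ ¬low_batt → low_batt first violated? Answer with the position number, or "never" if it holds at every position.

2

Check armed ∨ ¬low_batt → low_batt at each position in order: 0 ✓, 1 ✓.
At position 2 the labels are {}, so armed ∨ ¬low_batt → low_batt is false there. This is the first violation.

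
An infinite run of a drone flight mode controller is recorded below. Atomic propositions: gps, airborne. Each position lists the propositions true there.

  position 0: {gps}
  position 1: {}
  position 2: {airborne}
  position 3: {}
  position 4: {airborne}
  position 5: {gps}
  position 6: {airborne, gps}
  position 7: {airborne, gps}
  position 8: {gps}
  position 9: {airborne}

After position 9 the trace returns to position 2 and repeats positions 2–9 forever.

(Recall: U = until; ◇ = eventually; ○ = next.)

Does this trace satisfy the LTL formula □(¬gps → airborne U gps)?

Does not hold

¬gps → airborne U gps must hold at every position from 0 onward. It fails at position 1, so □(¬gps → airborne U gps) is false.
Positions where ¬gps holds: 1, 2, 3, 4, 9.
Check airborne U gps at each: 1→fails, 2→fails, 3→fails, 4→ok, 9→fails.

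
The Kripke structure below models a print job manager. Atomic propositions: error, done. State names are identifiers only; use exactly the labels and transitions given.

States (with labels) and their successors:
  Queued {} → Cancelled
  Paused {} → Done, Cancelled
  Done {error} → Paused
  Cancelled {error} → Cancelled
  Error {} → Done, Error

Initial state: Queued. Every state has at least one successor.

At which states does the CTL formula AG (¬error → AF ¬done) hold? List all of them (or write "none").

{Queued, Paused, Done, Cancelled, Error}

States satisfying ¬error → AF ¬done: {Queued, Paused, Done, Cancelled, Error}.
States satisfying AG (¬error → AF ¬done): {Queued, Paused, Done, Cancelled, Error}.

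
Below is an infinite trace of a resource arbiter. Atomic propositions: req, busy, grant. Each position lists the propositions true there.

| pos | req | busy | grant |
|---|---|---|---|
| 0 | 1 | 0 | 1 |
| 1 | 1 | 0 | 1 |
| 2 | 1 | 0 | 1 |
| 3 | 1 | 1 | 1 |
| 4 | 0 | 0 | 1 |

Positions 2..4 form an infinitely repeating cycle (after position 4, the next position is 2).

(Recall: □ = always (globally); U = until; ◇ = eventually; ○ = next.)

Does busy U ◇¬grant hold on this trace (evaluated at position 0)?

Violated

Walking from position 0: at position 0, ◇¬grant has not yet held and busy fails, so busy U ◇¬grant is false.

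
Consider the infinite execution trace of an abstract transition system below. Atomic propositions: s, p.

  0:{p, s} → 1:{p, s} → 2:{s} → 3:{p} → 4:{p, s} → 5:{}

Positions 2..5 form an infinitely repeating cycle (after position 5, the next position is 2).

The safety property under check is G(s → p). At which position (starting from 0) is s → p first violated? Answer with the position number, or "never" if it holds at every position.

Check s → p at each position in order: 0 ✓, 1 ✓.
At position 2 the labels are {s}, so s → p is false there. This is the first violation.

2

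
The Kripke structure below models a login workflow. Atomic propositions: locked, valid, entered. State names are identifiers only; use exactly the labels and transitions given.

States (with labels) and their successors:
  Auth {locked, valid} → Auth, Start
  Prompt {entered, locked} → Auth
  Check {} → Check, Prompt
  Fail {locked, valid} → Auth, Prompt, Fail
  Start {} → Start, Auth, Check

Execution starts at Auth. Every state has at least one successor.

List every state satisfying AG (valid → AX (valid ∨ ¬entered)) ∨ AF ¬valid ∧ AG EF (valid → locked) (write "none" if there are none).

States satisfying valid → AX (valid ∨ ¬entered): {Auth, Prompt, Check, Start}.
States satisfying AG (valid → AX (valid ∨ ¬entered)): {Auth, Prompt, Check, Start}.
States satisfying ¬valid: {Prompt, Check, Start}.
States satisfying AF ¬valid: {Prompt, Check, Start}.
States satisfying EF (valid → locked): {Auth, Prompt, Check, Fail, Start}.
States satisfying AG EF (valid → locked): {Auth, Prompt, Check, Fail, Start}.
States satisfying AF ¬valid ∧ AG EF (valid → locked): {Prompt, Check, Start}.
States satisfying AG (valid → AX (valid ∨ ¬entered)) ∨ AF ¬valid ∧ AG EF (valid → locked): {Auth, Prompt, Check, Start}.

{Auth, Prompt, Check, Start}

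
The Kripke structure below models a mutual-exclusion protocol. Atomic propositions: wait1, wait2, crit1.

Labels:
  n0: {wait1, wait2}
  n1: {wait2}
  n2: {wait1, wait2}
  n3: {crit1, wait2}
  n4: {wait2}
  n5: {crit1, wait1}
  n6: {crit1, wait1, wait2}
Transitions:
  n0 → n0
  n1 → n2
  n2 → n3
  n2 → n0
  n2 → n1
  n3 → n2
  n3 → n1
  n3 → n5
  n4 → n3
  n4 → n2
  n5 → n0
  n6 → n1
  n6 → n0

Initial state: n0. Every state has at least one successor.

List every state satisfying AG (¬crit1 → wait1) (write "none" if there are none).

States satisfying ¬crit1 → wait1: {n0, n2, n3, n5, n6}.
States satisfying AG (¬crit1 → wait1): {n0, n5}.

{n0, n5}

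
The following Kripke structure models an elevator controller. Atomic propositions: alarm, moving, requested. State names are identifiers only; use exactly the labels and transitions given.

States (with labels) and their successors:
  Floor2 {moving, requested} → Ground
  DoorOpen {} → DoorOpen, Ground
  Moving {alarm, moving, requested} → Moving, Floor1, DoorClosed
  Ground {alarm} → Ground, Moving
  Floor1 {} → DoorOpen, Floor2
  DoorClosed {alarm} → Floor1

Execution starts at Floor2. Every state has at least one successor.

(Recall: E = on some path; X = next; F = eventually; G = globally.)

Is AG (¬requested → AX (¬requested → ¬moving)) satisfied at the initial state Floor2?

States satisfying ¬requested → AX (¬requested → ¬moving): {Floor2, DoorOpen, Moving, Ground, Floor1, DoorClosed}.
States satisfying AG (¬requested → AX (¬requested → ¬moving)): {Floor2, DoorOpen, Moving, Ground, Floor1, DoorClosed}.
Every state reachable from Floor2 satisfies ¬requested → AX (¬requested → ¬moving).
Floor2 ∈ Sat(AG (¬requested → AX (¬requested → ¬moving))).

Yes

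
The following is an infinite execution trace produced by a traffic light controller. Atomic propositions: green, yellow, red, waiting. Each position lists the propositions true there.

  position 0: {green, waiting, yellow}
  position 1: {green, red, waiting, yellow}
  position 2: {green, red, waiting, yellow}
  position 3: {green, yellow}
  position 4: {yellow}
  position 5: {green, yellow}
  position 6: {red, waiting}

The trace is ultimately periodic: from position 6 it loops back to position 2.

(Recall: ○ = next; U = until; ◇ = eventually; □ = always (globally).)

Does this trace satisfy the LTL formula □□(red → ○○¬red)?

□(red → ○○¬red) holds at every position 0..6, and those are all positions ever visited, so □□(red → ○○¬red) holds.

Holds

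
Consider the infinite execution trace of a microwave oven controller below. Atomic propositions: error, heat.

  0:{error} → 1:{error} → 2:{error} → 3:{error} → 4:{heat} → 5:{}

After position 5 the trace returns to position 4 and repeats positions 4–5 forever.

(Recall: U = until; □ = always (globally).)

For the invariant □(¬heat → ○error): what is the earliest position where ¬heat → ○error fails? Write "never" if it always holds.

3

Check ¬heat → ○error at each position in order: 0 ✓, 1 ✓, 2 ✓.
At position 3 the labels are {error} and the next position 4 has {heat}, so ¬heat → ○error is false there. This is the first violation.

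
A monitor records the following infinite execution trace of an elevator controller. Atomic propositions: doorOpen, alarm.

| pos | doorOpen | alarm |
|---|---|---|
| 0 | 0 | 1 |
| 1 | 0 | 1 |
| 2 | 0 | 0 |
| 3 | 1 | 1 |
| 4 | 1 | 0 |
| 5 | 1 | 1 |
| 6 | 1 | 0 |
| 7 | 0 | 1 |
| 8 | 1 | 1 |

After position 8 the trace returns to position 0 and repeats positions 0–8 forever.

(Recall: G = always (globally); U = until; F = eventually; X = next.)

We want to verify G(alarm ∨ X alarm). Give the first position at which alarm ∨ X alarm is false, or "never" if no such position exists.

never

alarm ∨ X alarm holds at every position 0..8, and those are all the positions the trace ever visits, so the invariant G(alarm ∨ X alarm) is never violated.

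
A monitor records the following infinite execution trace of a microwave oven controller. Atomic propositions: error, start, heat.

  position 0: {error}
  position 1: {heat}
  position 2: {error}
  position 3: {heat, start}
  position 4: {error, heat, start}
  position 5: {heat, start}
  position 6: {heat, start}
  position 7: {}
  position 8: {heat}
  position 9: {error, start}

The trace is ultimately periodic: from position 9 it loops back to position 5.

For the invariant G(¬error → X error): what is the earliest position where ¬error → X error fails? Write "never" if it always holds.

Check ¬error → X error at each position in order: 0 ✓, 1 ✓, 2 ✓, 3 ✓, 4 ✓.
At position 5 the labels are {heat, start} and the next position 6 has {heat, start}, so ¬error → X error is false there. This is the first violation.

5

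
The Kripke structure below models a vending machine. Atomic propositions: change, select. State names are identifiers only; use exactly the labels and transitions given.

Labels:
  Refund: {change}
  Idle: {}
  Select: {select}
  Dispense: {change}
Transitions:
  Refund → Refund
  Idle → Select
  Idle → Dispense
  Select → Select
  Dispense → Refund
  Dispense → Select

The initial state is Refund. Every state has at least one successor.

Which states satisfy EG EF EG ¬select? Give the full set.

{Refund, Idle, Dispense}

States satisfying EF EG ¬select: {Refund, Idle, Dispense}.
States satisfying EG EF EG ¬select: {Refund, Idle, Dispense}.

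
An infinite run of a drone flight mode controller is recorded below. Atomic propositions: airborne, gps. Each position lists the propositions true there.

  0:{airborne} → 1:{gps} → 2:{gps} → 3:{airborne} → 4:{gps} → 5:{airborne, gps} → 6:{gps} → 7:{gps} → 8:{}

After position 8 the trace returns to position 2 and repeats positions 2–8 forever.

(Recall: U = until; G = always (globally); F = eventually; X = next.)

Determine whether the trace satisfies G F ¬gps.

F ¬gps holds at every position 0..8, and those are all positions ever visited, so G F ¬gps holds.

Holds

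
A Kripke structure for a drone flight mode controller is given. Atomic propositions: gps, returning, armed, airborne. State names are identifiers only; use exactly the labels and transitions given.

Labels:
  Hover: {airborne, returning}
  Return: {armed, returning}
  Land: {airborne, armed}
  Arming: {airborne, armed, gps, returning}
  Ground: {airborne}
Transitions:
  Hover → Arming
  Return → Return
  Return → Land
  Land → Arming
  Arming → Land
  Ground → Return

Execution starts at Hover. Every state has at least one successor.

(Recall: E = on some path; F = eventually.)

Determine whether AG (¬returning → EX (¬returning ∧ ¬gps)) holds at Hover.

States satisfying ¬returning → EX (¬returning ∧ ¬gps): {Hover, Return, Arming}.
States satisfying AG (¬returning → EX (¬returning ∧ ¬gps)): ∅.
Land is reachable from Hover and violates ¬returning → EX (¬returning ∧ ¬gps), so AG fails at Hover.
Hover ∉ Sat(AG (¬returning → EX (¬returning ∧ ¬gps))).

Does not hold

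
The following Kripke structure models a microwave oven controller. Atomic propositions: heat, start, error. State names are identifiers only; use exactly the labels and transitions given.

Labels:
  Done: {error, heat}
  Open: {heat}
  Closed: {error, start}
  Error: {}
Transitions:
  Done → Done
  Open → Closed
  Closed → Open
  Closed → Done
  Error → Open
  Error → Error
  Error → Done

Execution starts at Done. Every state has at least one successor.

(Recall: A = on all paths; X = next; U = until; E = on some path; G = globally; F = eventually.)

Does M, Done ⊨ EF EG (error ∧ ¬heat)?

States satisfying EG (error ∧ ¬heat): ∅.
States satisfying EF EG (error ∧ ¬heat): ∅.
No suitable path/successor from Done witnesses the formula.
Done ∉ Sat(EF EG (error ∧ ¬heat)).

Does not hold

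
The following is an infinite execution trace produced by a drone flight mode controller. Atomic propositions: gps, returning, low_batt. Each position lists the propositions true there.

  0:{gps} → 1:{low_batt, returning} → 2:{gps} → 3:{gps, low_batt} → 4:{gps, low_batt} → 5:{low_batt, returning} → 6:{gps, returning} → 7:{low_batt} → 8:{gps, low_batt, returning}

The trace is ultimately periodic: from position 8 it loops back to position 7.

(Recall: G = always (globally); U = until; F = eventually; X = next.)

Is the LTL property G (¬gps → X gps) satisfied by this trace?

¬gps → X gps holds at every position 0..8, and those are all positions ever visited, so G (¬gps → X gps) holds.
Positions where ¬gps holds: 1, 5, 7.
Check X gps at each: 1→ok, 5→ok, 7→ok.

Satisfied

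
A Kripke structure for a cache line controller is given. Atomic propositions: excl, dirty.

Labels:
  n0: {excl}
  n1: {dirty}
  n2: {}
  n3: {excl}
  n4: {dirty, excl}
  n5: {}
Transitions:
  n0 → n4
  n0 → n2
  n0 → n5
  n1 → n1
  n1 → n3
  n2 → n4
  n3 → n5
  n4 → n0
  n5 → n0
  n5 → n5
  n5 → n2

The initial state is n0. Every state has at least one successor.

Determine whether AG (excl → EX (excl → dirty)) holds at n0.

States satisfying excl → EX (excl → dirty): {n0, n1, n2, n3, n5}.
States satisfying AG (excl → EX (excl → dirty)): ∅.
n4 is reachable from n0 and violates excl → EX (excl → dirty), so AG fails at n0.
n0 ∉ Sat(AG (excl → EX (excl → dirty))).

Violated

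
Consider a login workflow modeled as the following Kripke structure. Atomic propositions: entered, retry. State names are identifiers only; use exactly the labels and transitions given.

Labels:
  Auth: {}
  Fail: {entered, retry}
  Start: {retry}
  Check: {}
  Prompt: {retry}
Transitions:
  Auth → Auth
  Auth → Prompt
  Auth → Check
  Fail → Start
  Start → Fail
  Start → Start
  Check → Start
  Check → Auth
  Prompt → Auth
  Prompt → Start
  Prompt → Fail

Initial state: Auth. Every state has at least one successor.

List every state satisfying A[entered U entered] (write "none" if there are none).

{Fail}

States satisfying entered: {Fail}.
States satisfying A[entered U entered]: {Fail}.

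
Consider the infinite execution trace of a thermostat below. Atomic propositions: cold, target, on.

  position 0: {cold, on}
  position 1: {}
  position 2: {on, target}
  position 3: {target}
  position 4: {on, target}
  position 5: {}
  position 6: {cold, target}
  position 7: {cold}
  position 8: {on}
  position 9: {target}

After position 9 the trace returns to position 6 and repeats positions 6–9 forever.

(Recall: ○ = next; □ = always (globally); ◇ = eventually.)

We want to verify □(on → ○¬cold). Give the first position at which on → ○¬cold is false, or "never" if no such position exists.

never

on → ○¬cold holds at every position 0..9, and those are all the positions the trace ever visits, so the invariant □(on → ○¬cold) is never violated.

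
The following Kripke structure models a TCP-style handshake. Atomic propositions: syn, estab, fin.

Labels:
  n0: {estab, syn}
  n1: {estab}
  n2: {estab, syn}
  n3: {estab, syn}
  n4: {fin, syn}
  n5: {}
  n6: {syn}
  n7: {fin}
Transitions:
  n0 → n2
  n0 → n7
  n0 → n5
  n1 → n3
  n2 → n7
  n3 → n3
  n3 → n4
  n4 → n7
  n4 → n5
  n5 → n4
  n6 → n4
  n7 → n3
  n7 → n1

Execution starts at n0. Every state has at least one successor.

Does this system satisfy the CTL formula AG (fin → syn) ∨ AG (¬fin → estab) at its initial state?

States satisfying fin → syn: {n0, n1, n2, n3, n4, n5, n6}.
States satisfying AG (fin → syn): ∅.
States satisfying ¬fin → estab: {n0, n1, n2, n3, n4, n7}.
States satisfying AG (¬fin → estab): ∅.
States satisfying AG (fin → syn) ∨ AG (¬fin → estab): ∅.
n0 ∉ Sat(AG (fin → syn) ∨ AG (¬fin → estab)).

Violated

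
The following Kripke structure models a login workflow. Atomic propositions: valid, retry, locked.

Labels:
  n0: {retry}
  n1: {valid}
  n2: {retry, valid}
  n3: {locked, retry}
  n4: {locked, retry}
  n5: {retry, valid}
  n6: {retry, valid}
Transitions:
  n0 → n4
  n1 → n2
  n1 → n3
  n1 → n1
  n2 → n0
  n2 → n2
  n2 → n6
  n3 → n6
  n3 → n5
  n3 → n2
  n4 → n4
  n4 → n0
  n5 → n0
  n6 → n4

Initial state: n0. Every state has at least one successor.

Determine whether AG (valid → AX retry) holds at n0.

Holds

States satisfying valid → AX retry: {n0, n2, n3, n4, n5, n6}.
States satisfying AG (valid → AX retry): {n0, n2, n3, n4, n5, n6}.
Every state reachable from n0 satisfies valid → AX retry.
n0 ∈ Sat(AG (valid → AX retry)).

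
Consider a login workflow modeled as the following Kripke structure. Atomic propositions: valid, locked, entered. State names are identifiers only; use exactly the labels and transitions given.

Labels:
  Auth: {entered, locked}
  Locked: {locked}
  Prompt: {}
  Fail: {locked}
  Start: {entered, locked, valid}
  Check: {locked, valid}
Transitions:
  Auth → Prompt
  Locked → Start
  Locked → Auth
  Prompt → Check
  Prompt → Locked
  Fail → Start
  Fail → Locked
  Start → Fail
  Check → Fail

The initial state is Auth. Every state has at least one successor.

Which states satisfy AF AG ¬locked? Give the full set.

States satisfying AG ¬locked: ∅.
States satisfying AF AG ¬locked: ∅.

none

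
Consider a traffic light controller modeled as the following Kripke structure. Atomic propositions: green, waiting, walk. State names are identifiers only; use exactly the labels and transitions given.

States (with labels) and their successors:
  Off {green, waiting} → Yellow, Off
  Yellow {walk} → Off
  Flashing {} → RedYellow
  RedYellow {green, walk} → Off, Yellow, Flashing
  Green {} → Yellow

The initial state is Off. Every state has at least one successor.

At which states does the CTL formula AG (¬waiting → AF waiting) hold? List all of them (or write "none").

{Off, Yellow, Green}

States satisfying ¬waiting → AF waiting: {Off, Yellow, Green}.
States satisfying AG (¬waiting → AF waiting): {Off, Yellow, Green}.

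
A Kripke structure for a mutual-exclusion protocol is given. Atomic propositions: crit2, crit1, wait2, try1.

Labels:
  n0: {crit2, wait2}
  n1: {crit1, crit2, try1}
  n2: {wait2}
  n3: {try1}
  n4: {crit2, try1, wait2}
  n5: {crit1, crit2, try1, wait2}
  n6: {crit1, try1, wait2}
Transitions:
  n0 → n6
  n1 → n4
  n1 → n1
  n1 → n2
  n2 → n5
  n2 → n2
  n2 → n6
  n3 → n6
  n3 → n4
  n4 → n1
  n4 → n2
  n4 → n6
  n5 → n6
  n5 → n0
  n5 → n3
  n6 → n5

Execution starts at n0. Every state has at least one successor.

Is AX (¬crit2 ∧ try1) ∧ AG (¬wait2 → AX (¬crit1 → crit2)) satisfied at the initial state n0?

States satisfying ¬crit2 ∧ try1: {n3, n6}.
States satisfying AX (¬crit2 ∧ try1): {n0}.
States satisfying ¬wait2 → AX (¬crit1 → crit2): {n0, n2, n3, n4, n5, n6}.
States satisfying AG (¬wait2 → AX (¬crit1 → crit2)): ∅.
States satisfying AX (¬crit2 ∧ try1) ∧ AG (¬wait2 → AX (¬crit1 → crit2)): ∅.
n0 ∉ Sat(AX (¬crit2 ∧ try1) ∧ AG (¬wait2 → AX (¬crit1 → crit2))).

No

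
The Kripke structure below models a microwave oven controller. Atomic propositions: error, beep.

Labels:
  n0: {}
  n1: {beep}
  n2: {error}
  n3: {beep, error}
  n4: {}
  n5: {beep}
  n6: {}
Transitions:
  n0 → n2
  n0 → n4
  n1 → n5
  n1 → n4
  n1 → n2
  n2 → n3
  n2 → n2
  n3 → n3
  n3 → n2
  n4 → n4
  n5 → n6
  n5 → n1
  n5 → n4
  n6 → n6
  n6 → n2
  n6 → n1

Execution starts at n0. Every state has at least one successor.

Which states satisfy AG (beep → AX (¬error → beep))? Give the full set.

States satisfying beep → AX (¬error → beep): {n0, n2, n3, n4, n6}.
States satisfying AG (beep → AX (¬error → beep)): {n0, n2, n3, n4}.

{n0, n2, n3, n4}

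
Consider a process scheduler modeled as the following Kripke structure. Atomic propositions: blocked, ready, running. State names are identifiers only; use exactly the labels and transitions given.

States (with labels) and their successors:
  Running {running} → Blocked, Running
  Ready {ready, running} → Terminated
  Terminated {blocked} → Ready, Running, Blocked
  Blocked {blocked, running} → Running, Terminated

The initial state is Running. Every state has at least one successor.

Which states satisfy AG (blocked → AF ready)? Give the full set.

none

States satisfying blocked → AF ready: {Running, Ready}.
States satisfying AG (blocked → AF ready): ∅.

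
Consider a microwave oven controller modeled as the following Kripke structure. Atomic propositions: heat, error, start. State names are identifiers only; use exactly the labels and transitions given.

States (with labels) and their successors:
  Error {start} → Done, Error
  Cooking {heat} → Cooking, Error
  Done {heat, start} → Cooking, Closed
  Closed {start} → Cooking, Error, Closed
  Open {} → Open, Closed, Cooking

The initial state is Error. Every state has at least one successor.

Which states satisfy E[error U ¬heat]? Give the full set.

States satisfying error: ∅.
States satisfying ¬heat: {Error, Closed, Open}.
States satisfying E[error U ¬heat]: {Error, Closed, Open}.

{Error, Closed, Open}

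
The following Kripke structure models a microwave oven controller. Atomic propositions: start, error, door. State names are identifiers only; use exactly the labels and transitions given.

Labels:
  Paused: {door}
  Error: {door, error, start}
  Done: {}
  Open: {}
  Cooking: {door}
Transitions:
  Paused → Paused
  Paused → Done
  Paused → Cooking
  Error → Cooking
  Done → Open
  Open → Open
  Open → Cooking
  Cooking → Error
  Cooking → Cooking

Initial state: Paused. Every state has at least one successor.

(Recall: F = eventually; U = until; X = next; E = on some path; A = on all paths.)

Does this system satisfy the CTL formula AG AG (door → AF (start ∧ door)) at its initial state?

Violated

States satisfying AG (door → AF (start ∧ door)): ∅.
States satisfying AG AG (door → AF (start ∧ door)): ∅.
Cooking is reachable from Paused and violates AG (door → AF (start ∧ door)), so AG fails at Paused.
Paused ∉ Sat(AG AG (door → AF (start ∧ door))).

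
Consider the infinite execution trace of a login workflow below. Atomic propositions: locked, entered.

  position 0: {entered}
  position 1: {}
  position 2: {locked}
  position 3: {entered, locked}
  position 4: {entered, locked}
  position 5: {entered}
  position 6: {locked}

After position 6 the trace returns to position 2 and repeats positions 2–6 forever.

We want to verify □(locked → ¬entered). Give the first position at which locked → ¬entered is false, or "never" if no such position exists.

3

Check locked → ¬entered at each position in order: 0 ✓, 1 ✓, 2 ✓.
At position 3 the labels are {entered, locked}, so locked → ¬entered is false there. This is the first violation.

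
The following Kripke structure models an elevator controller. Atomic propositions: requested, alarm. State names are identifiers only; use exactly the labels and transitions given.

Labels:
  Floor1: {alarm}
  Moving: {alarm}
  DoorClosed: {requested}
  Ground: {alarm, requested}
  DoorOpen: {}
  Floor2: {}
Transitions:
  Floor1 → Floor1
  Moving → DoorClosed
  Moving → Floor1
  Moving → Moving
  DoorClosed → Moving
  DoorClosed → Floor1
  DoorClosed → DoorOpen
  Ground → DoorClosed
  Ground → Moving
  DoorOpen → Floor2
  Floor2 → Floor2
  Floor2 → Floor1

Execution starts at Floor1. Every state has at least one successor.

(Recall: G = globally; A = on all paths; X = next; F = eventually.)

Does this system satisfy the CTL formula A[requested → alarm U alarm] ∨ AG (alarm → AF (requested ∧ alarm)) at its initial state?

States satisfying requested → alarm: {Floor1, Moving, Ground, DoorOpen, Floor2}.
States satisfying alarm: {Floor1, Moving, Ground}.
States satisfying A[requested → alarm U alarm]: {Floor1, Moving, Ground}.
States satisfying alarm → AF (requested ∧ alarm): {DoorClosed, Ground, DoorOpen, Floor2}.
States satisfying AG (alarm → AF (requested ∧ alarm)): ∅.
States satisfying A[requested → alarm U alarm] ∨ AG (alarm → AF (requested ∧ alarm)): {Floor1, Moving, Ground}.
Floor1 ∈ Sat(A[requested → alarm U alarm] ∨ AG (alarm → AF (requested ∧ alarm))).

Yes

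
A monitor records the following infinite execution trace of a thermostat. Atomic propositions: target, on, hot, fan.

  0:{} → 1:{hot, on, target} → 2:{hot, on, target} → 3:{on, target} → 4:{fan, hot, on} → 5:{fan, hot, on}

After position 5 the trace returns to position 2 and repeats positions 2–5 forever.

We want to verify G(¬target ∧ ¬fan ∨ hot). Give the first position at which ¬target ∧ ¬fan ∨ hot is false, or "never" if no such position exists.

Check ¬target ∧ ¬fan ∨ hot at each position in order: 0 ✓, 1 ✓, 2 ✓.
At position 3 the labels are {on, target}, so ¬target ∧ ¬fan ∨ hot is false there. This is the first violation.

3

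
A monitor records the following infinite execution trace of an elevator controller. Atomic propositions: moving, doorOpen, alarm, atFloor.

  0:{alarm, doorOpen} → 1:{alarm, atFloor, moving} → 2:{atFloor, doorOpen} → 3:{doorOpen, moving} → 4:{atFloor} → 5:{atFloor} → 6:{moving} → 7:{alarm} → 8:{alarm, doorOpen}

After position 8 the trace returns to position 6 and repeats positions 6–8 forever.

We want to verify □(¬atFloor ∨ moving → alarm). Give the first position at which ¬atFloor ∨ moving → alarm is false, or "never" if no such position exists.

Check ¬atFloor ∨ moving → alarm at each position in order: 0 ✓, 1 ✓, 2 ✓.
At position 3 the labels are {doorOpen, moving}, so ¬atFloor ∨ moving → alarm is false there. This is the first violation.

3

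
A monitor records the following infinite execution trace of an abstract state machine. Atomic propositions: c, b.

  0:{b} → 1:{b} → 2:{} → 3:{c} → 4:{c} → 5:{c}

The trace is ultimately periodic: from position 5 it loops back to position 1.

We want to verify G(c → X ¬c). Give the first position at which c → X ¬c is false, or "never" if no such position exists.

3

Check c → X ¬c at each position in order: 0 ✓, 1 ✓, 2 ✓.
At position 3 the labels are {c} and the next position 4 has {c}, so c → X ¬c is false there. This is the first violation.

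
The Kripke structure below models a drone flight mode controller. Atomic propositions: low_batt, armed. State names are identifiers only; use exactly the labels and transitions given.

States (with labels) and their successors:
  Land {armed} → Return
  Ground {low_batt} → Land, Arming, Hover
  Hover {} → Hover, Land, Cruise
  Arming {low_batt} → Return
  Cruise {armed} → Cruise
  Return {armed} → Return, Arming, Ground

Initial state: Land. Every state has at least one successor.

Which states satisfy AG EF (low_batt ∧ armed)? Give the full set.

States satisfying EF (low_batt ∧ armed): ∅.
States satisfying AG EF (low_batt ∧ armed): ∅.

none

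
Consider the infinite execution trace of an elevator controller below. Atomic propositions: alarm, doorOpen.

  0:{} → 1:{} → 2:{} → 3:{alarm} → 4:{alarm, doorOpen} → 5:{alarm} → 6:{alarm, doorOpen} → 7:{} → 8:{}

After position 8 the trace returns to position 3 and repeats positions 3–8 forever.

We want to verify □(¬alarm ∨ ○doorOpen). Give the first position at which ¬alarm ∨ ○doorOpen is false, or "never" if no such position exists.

4

Check ¬alarm ∨ ○doorOpen at each position in order: 0 ✓, 1 ✓, 2 ✓, 3 ✓.
At position 4 the labels are {alarm, doorOpen} and the next position 5 has {alarm}, so ¬alarm ∨ ○doorOpen is false there. This is the first violation.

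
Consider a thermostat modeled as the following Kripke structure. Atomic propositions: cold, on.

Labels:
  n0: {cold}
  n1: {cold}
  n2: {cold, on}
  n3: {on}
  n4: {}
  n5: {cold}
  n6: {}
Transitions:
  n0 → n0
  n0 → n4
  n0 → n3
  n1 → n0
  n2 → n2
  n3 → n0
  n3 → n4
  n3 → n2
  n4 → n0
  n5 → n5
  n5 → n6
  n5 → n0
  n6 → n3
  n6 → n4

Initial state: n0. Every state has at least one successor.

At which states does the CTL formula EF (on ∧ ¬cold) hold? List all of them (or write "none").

{n0, n1, n3, n4, n5, n6}

States satisfying on ∧ ¬cold: {n3}.
States satisfying EF (on ∧ ¬cold): {n0, n1, n3, n4, n5, n6}.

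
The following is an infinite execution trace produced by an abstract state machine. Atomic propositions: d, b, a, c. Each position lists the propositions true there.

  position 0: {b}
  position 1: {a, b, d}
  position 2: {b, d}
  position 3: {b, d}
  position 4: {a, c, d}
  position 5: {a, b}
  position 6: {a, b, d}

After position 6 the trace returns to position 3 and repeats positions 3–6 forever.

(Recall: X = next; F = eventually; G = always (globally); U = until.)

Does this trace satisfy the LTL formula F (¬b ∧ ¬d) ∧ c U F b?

Violated

¬b ∧ ¬d is false at every position 0..6, so it never becomes true and F (¬b ∧ ¬d) fails.
Walking from position 0: F b first holds at position 0, and c holds at every earlier position along the way, so c U F b holds.
At position 0: F (¬b ∧ ¬d) is false; c U F b is true; so F (¬b ∧ ¬d) ∧ c U F b is false.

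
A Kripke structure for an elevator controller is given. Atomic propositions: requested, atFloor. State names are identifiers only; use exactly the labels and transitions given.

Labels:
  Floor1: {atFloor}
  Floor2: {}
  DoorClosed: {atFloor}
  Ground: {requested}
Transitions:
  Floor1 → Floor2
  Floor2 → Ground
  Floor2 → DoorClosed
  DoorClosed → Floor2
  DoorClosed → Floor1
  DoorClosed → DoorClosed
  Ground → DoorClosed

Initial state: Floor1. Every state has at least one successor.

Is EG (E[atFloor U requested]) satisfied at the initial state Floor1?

States satisfying E[atFloor U requested]: {Ground}.
States satisfying EG (E[atFloor U requested]): ∅.
No suitable path/successor from Floor1 witnesses the formula.
Floor1 ∉ Sat(EG (E[atFloor U requested])).

Violated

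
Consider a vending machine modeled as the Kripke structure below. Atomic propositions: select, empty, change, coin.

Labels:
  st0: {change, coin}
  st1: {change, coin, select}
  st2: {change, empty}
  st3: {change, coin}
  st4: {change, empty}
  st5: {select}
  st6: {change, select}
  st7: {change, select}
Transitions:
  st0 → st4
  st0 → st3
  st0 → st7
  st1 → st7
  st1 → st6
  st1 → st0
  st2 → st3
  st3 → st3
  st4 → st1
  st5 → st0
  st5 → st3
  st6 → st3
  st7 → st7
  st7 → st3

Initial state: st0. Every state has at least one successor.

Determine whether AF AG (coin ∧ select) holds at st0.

No

States satisfying AG (coin ∧ select): ∅.
States satisfying AF AG (coin ∧ select): ∅.
There is a path from st0 along which AG (coin ∧ select) never holds.
st0 ∉ Sat(AF AG (coin ∧ select)).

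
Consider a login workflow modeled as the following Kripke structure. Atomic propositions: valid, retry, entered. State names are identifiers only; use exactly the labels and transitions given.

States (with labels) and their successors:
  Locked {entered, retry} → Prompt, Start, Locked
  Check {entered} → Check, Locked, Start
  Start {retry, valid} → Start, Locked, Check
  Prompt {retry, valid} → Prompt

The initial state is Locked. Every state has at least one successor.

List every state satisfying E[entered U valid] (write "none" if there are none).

States satisfying entered: {Locked, Check}.
States satisfying valid: {Start, Prompt}.
States satisfying E[entered U valid]: {Locked, Check, Start, Prompt}.

{Locked, Check, Start, Prompt}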